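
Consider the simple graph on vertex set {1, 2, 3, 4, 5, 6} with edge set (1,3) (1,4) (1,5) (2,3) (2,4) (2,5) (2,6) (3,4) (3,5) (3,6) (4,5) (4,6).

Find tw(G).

A width-3 tree decomposition is:
Bags: B1 = {2, 3, 4, 6}  B2 = {2, 3, 4, 5}  B3 = {1, 3, 4, 5}
Tree: B1–B2, B2–B3
Each bag holds 4 vertices, so the decomposition has width 3, which upper-bounds the treewidth. For the lower bound, the 4 vertices {1, 3, 4, 5} are pairwise adjacent, and any tree decomposition puts a clique entirely inside one bag — forcing width ≥ 3. Therefore the treewidth is 3.

3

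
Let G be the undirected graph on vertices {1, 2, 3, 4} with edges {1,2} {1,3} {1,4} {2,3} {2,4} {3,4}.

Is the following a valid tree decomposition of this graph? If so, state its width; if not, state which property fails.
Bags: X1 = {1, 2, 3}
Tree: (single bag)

No — vertex 4 appears in no bag.

A tree decomposition must satisfy three properties: every vertex lies in some bag; for every edge, both endpoints lie together in some bag; and for every vertex, the bags containing it form a connected subtree. Here vertex 4 appears in no bag, so the decomposition is invalid.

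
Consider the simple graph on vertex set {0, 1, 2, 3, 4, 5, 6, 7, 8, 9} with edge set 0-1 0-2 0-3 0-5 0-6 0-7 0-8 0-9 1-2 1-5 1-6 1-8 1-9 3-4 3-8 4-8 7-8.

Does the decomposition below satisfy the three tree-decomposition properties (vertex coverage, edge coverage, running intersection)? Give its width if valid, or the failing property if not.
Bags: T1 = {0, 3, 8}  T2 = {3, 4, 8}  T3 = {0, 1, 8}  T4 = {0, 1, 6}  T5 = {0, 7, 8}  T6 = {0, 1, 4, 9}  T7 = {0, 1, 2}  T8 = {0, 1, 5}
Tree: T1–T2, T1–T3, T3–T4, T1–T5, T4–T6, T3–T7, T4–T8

A tree decomposition must satisfy three properties: every vertex lies in some bag; for every edge, both endpoints lie together in some bag; and for every vertex, the bags containing it form a connected subtree. Here bags containing vertex 4 are not connected in the tree, so the decomposition is invalid.

No — bags containing vertex 4 are not connected in the tree.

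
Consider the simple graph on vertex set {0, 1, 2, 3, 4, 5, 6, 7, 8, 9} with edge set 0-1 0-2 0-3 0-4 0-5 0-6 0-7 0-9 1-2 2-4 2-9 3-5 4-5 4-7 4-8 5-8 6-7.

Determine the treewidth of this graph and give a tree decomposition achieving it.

The largest bag has 3 vertices, giving width 2; this decomposition certifies tw(G) ≤ 2. For the lower bound, the 3 vertices {0, 1, 2} are pairwise adjacent, and any tree decomposition puts a clique entirely inside one bag — forcing width ≥ 2. The upper and lower bounds meet at 2, so that is the treewidth.

Treewidth 2.
One such decomposition:
Bags: B1 = {0, 4, 5}  B2 = {0, 4, 7}  B3 = {0, 2, 4}  B4 = {0, 6, 7}  B5 = {0, 1, 2}  B6 = {0, 2, 9}  B7 = {0, 3, 5}  B8 = {4, 5, 8}
Tree: B1–B2, B2–B3, B2–B4, B3–B5, B3–B6, B1–B7, B1–B8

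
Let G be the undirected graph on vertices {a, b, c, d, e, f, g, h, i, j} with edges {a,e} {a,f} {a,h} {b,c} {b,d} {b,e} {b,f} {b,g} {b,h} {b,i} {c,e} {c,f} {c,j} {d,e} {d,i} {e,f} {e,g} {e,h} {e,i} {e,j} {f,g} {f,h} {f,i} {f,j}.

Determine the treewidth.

A width-3 tree decomposition is:
Bags: B1 = {b, e, f, h}  B2 = {b, c, e, f}  B3 = {a, e, f, h}  B4 = {b, e, f, g}  B5 = {b, e, f, i}  B6 = {c, e, f, j}  B7 = {b, d, e, i}
Tree: B1–B2, B1–B3, B2–B4, B2–B5, B2–B6, B5–B7
Every bag has size at most 4, so the width is 4 − 1 = 3 and tw(G) ≤ 3. For the lower bound, the 4 vertices {b, d, e, i} are pairwise adjacent, and any tree decomposition puts a clique entirely inside one bag — forcing width ≥ 3. Combining the bounds, tw(G) = 3.

3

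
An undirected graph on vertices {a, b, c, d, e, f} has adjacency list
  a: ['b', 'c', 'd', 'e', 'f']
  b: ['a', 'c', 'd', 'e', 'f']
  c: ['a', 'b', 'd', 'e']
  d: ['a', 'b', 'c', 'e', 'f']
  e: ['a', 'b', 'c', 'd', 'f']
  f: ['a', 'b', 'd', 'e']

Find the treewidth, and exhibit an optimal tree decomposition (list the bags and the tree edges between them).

Each bag holds 5 vertices, so the decomposition has width 4, which upper-bounds the treewidth. Conversely, {a, b, c, d, e} is a clique of size 5, and the vertices of any clique must share a bag in every tree decomposition; so some bag has ≥ 5 vertices and tw(G) ≥ 4. Hence tw(G) = 4 exactly.

Treewidth 4.
One such decomposition:
Bags: B1 = {a, b, d, e, f}  B2 = {a, b, c, d, e}
Tree: B1–B2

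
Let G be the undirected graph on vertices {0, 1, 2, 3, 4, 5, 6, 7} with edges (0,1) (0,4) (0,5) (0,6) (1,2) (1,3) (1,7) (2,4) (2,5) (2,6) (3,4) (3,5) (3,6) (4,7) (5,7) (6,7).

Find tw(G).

A width-4 tree decomposition is:
Bags: B1 = {0, 1, 4, 5, 6}  B2 = {1, 4, 5, 6, 7}  B3 = {1, 2, 4, 5, 6}  B4 = {1, 3, 4, 5, 6}
Tree: B1–B2, B2–B3, B3–B4
Each bag holds 5 vertices, so the decomposition has width 4, which upper-bounds the treewidth. For the lower bound: the 5 vertex sets {0,4}, {5,7}, {1,2}, {6}, {3} are disjoint, each induces a connected subgraph, and every pair is joined by at least one edge of G. Contracting each set to a single vertex therefore yields K_{5} as a minor, and since treewidth is minor-monotone, tw(G) ≥ tw(K_{5}) = 4. Therefore the treewidth is 4.

4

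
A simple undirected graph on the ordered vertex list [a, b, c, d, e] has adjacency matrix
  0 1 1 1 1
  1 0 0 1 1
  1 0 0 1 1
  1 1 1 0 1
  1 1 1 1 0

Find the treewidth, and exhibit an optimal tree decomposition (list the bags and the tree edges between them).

Treewidth 3.
One optimal decomposition is:
Bags: B1 = {a, c, d, e}  B2 = {a, b, d, e}
Tree: B1–B2

Each bag holds 4 vertices, so the decomposition has width 3, which upper-bounds the treewidth. For the lower bound, the 4 vertices {a, c, d, e} are pairwise adjacent, and any tree decomposition puts a clique entirely inside one bag — forcing width ≥ 3. Hence tw(G) = 3 exactly.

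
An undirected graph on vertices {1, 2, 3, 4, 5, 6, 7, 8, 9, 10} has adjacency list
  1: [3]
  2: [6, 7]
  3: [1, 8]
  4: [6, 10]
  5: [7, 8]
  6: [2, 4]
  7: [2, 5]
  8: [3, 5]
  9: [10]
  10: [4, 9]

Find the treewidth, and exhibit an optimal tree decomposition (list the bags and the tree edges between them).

Every bag has size at most 2, so the width is 2 − 1 = 1 and tw(G) ≤ 1. Any graph with an edge has treewidth ≥ 1, and G has the edge 1–3. The upper and lower bounds meet at 1, so that is the treewidth.

Treewidth 1.
One optimal decomposition is:
Bags: B1 = {1, 3}  B2 = {3, 8}  B3 = {5, 8}  B4 = {5, 7}  B5 = {2, 7}  B6 = {2, 6}  B7 = {4, 6}  B8 = {4, 10}  B9 = {9, 10}
Tree: B1–B2, B2–B3, B3–B4, B4–B5, B5–B6, B6–B7, B7–B8, B8–B9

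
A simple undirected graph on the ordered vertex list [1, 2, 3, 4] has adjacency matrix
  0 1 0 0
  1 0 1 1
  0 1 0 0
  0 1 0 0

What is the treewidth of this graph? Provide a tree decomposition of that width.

Each bag holds 2 vertices, so the decomposition has width 1, which upper-bounds the treewidth. Any graph with an edge has treewidth ≥ 1, and G has the edge 1–2. Combining the bounds, tw(G) = 1.

Treewidth 1.
One optimal decomposition is:
Bags: B1 = {1, 2}  B2 = {2, 3}  B3 = {2, 4}
Tree: B1–B2, B2–B3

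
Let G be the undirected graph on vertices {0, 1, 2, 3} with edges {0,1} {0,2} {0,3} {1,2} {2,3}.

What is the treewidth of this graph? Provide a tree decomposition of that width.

Each bag holds 3 vertices, so the decomposition has width 2, which upper-bounds the treewidth. For the lower bound, the 3 vertices {0, 1, 2} are pairwise adjacent, and any tree decomposition puts a clique entirely inside one bag — forcing width ≥ 2. Hence tw(G) = 2 exactly.

Treewidth 2.
Bags: B1 = {0, 1, 2}  B2 = {0, 2, 3}
Tree: B1–B2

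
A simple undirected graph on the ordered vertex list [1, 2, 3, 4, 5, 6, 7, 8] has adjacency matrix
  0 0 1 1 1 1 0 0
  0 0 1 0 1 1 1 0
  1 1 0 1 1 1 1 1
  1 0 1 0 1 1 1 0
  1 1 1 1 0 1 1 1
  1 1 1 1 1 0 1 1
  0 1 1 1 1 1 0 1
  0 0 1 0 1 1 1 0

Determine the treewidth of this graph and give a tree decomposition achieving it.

Treewidth 4.
One optimal decomposition is:
Bags: B1 = {3, 4, 5, 6, 7}  B2 = {3, 5, 6, 7, 8}  B3 = {2, 3, 5, 6, 7}  B4 = {1, 3, 4, 5, 6}
Tree: B1–B2, B2–B3, B1–B4

Each bag holds 5 vertices, so the decomposition has width 4, which upper-bounds the treewidth. For the lower bound, the 5 vertices {1, 3, 4, 5, 6} are pairwise adjacent, and any tree decomposition puts a clique entirely inside one bag — forcing width ≥ 4. Therefore the treewidth is 4.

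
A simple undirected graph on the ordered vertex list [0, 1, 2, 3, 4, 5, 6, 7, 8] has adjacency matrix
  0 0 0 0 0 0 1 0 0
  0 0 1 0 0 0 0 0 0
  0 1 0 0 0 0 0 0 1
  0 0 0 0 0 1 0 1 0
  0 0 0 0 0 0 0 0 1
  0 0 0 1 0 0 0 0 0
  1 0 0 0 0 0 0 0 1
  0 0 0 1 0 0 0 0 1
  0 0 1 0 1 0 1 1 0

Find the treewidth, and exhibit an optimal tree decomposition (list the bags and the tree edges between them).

Treewidth 1.
One optimal decomposition is:
Bags: B1 = {7, 8}  B2 = {2, 8}  B3 = {3, 7}  B4 = {4, 8}  B5 = {6, 8}  B6 = {0, 6}  B7 = {1, 2}  B8 = {3, 5}
Tree: B1–B2, B1–B3, B2–B4, B2–B5, B5–B6, B2–B7, B3–B8

Each bag holds 2 vertices, so the decomposition has width 1, which upper-bounds the treewidth. Since G has at least one edge (e.g. 8–7), it is not an edgeless graph, so tw(G) ≥ 1. Hence tw(G) = 1 exactly.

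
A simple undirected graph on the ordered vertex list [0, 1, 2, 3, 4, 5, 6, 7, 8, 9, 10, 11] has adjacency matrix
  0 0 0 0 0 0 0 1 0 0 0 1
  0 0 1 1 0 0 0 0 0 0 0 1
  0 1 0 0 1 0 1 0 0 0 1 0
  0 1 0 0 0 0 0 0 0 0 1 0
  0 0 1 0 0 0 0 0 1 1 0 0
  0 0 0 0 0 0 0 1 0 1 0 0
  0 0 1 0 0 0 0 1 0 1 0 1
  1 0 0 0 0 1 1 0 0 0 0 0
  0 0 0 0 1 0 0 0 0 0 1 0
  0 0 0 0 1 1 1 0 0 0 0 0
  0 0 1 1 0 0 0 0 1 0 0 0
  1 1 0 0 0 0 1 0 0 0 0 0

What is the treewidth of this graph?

A width-3 tree decomposition is:
Bags: B1 = {0, 5, 7, 9}  B2 = {0, 6, 7, 9}  B3 = {0, 6, 9, 11}  B4 = {4, 6, 9, 11}  B5 = {2, 4, 6, 11}  B6 = {1, 2, 4, 11}  B7 = {1, 2, 4, 8}  B8 = {1, 2, 8, 10}  B9 = {1, 3, 8, 10}
Tree: B1–B2, B2–B3, B3–B4, B4–B5, B5–B6, B6–B7, B7–B8, B8–B9
The largest bag has 4 vertices, giving width 3; this decomposition certifies tw(G) ≤ 3. For the lower bound: the 4 vertex sets {0,5,7}, {9}, {6}, {1,2,4,11} are disjoint, each induces a connected subgraph, and every pair is joined by at least one edge of G. Contracting each set to a single vertex therefore yields K_{4} as a minor, and since treewidth is minor-monotone, tw(G) ≥ tw(K_{4}) = 3. Hence tw(G) = 3 exactly.

3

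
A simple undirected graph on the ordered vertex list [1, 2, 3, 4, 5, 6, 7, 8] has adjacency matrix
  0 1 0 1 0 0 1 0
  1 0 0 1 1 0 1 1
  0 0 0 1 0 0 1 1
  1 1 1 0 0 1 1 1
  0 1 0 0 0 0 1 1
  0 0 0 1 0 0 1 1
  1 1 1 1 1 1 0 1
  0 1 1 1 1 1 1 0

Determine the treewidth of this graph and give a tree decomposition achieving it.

Every bag has size at most 4, so the width is 4 − 1 = 3 and tw(G) ≤ 3. Conversely, {2, 4, 7, 8} is a clique of size 4, and the vertices of any clique must share a bag in every tree decomposition; so some bag has ≥ 4 vertices and tw(G) ≥ 3. The upper and lower bounds meet at 3, so that is the treewidth.

Treewidth 3.
One such decomposition:
Bags: B1 = {2, 4, 7, 8}  B2 = {4, 6, 7, 8}  B3 = {3, 4, 7, 8}  B4 = {2, 5, 7, 8}  B5 = {1, 2, 4, 7}
Tree: B1–B2, B1–B3, B1–B4, B1–B5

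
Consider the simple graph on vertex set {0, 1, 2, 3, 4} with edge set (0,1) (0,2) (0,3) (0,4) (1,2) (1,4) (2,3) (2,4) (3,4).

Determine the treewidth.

3

A width-3 tree decomposition is:
Bags: B1 = {0, 1, 2, 4}  B2 = {0, 2, 3, 4}
Tree: B1–B2
Every bag has size at most 4, so the width is 4 − 1 = 3 and tw(G) ≤ 3. On the other hand G contains the 4-clique {0, 1, 2, 4}. A clique must lie in a single bag of any decomposition, so no decomposition can have width below 3. Combining the bounds, tw(G) = 3.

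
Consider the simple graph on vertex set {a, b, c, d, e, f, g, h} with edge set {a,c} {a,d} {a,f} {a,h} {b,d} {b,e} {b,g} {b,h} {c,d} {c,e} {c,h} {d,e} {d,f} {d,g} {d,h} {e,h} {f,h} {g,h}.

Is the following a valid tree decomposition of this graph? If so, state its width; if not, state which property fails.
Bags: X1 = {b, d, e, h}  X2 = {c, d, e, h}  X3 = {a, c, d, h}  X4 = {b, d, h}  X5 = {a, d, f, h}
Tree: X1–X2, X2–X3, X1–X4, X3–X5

No — vertex g appears in no bag.

A tree decomposition must satisfy three properties: every vertex lies in some bag; for every edge, both endpoints lie together in some bag; and for every vertex, the bags containing it form a connected subtree. Here vertex g appears in no bag, so the decomposition is invalid.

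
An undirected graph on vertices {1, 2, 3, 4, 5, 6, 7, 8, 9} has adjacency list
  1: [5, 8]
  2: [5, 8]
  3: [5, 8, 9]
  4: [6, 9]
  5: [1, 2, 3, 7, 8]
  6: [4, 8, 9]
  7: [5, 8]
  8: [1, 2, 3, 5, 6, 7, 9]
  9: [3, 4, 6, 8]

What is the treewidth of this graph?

2

A width-2 tree decomposition is:
Bags: B1 = {6, 8, 9}  B2 = {3, 8, 9}  B3 = {4, 6, 9}  B4 = {3, 5, 8}  B5 = {2, 5, 8}  B6 = {1, 5, 8}  B7 = {5, 7, 8}
Tree: B1–B2, B1–B3, B2–B4, B4–B5, B4–B6, B6–B7
The largest bag has 3 vertices, giving width 2; this decomposition certifies tw(G) ≤ 2. Conversely, {3, 8, 9} is a clique of size 3, and the vertices of any clique must share a bag in every tree decomposition; so some bag has ≥ 3 vertices and tw(G) ≥ 2. The upper and lower bounds meet at 2, so that is the treewidth.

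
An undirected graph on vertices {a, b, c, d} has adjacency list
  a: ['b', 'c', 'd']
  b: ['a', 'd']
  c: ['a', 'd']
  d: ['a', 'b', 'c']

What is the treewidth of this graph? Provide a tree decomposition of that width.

Treewidth 2.
Bags: B1 = {a, b, d}  B2 = {a, c, d}
Tree: B1–B2

The largest bag has 3 vertices, giving width 2; this decomposition certifies tw(G) ≤ 2. For the lower bound, the 3 vertices {a, c, d} are pairwise adjacent, and any tree decomposition puts a clique entirely inside one bag — forcing width ≥ 2. The upper and lower bounds meet at 2, so that is the treewidth.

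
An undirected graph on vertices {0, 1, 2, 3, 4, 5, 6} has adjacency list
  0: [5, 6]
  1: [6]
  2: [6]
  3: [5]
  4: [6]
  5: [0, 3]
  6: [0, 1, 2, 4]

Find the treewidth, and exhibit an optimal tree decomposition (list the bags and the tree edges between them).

Treewidth 1.
One such decomposition:
Bags: B1 = {0, 6}  B2 = {0, 5}  B3 = {4, 6}  B4 = {2, 6}  B5 = {3, 5}  B6 = {1, 6}
Tree: B1–B2, B1–B3, B1–B4, B2–B5, B3–B6

Every bag has size at most 2, so the width is 2 − 1 = 1 and tw(G) ≤ 1. Since G has at least one edge (e.g. 6–0), it is not an edgeless graph, so tw(G) ≥ 1. Combining the bounds, tw(G) = 1.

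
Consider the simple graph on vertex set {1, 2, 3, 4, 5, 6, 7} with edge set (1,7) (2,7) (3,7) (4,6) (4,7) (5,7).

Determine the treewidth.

1

A width-1 tree decomposition is:
Bags: B1 = {4, 7}  B2 = {5, 7}  B3 = {2, 7}  B4 = {4, 6}  B5 = {1, 7}  B6 = {3, 7}
Tree: B1–B2, B2–B3, B1–B4, B1–B5, B2–B6
Every bag has size at most 2, so the width is 2 − 1 = 1 and tw(G) ≤ 1. G has an edge, so its treewidth is at least 1. Therefore the treewidth is 1.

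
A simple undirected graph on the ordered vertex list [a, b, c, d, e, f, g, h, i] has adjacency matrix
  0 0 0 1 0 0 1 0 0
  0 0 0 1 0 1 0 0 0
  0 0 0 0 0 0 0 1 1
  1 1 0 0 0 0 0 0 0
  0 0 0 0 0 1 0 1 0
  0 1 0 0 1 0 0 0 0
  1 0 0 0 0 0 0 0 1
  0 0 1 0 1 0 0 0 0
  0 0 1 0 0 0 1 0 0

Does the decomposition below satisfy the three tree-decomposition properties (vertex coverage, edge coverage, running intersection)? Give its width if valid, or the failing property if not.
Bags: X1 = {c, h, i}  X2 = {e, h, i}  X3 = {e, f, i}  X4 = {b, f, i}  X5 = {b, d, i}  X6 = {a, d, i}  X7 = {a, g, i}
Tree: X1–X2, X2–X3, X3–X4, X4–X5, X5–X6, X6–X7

Yes; width 2.

Checking the three conditions: (i) the bags cover all of {a, b, c, d, e, f, g, h, i}; (ii) for each edge, some bag contains both endpoints; (iii) the bags containing any fixed vertex form a subtree. All hold, so the decomposition is valid with width 3 − 1 = 2.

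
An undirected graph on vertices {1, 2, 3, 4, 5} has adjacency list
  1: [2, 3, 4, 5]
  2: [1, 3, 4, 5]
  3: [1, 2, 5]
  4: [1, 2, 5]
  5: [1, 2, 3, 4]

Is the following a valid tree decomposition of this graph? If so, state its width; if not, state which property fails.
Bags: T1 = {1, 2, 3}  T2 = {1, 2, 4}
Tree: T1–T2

No — vertex 5 appears in no bag.

A tree decomposition must satisfy three properties: every vertex lies in some bag; for every edge, both endpoints lie together in some bag; and for every vertex, the bags containing it form a connected subtree. Here vertex 5 appears in no bag, so the decomposition is invalid.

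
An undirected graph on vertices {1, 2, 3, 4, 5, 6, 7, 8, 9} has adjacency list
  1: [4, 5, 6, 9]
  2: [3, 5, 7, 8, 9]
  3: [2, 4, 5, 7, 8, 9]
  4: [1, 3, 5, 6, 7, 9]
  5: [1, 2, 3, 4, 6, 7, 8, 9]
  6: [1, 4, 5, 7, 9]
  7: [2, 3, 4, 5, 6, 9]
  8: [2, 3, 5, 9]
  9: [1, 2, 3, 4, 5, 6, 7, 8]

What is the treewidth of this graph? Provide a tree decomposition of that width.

The largest bag has 5 vertices, giving width 4; this decomposition certifies tw(G) ≤ 4. On the other hand G contains the 5-clique {1, 4, 5, 6, 9}. A clique must lie in a single bag of any decomposition, so no decomposition can have width below 4. The upper and lower bounds meet at 4, so that is the treewidth.

Treewidth 4.
One such decomposition:
Bags: B1 = {2, 3, 5, 7, 9}  B2 = {3, 4, 5, 7, 9}  B3 = {2, 3, 5, 8, 9}  B4 = {4, 5, 6, 7, 9}  B5 = {1, 4, 5, 6, 9}
Tree: B1–B2, B1–B3, B2–B4, B4–B5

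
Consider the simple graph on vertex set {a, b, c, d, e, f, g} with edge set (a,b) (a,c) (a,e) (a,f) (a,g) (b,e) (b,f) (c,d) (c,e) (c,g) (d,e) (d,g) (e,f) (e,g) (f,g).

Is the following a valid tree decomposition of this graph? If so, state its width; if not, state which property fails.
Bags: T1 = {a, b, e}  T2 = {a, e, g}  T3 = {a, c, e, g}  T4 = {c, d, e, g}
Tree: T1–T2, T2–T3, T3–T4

No — vertex f appears in no bag.

A tree decomposition must satisfy three properties: every vertex lies in some bag; for every edge, both endpoints lie together in some bag; and for every vertex, the bags containing it form a connected subtree. Here vertex f appears in no bag, so the decomposition is invalid.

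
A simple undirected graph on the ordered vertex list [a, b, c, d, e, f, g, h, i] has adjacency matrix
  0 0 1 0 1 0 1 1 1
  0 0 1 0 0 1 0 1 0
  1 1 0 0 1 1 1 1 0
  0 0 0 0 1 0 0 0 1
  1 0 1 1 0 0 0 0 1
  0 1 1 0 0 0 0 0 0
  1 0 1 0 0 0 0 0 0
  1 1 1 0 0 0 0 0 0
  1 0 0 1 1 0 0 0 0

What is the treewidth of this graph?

A width-2 tree decomposition is:
Bags: B1 = {a, e, i}  B2 = {a, c, e}  B3 = {a, c, h}  B4 = {a, c, g}  B5 = {b, c, h}  B6 = {b, c, f}  B7 = {d, e, i}
Tree: B1–B2, B2–B3, B2–B4, B3–B5, B5–B6, B1–B7
The largest bag has 3 vertices, giving width 2; this decomposition certifies tw(G) ≤ 2. Conversely, {d, e, i} is a clique of size 3, and the vertices of any clique must share a bag in every tree decomposition; so some bag has ≥ 3 vertices and tw(G) ≥ 2. Therefore the treewidth is 2.

2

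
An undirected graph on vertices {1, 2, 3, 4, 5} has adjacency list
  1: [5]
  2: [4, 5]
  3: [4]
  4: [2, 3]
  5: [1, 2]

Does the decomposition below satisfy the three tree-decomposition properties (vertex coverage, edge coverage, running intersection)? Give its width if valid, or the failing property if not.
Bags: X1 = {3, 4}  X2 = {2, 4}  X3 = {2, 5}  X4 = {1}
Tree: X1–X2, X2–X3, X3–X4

A tree decomposition must satisfy three properties: every vertex lies in some bag; for every edge, both endpoints lie together in some bag; and for every vertex, the bags containing it form a connected subtree. Here edge (5,1) lies in no bag, so the decomposition is invalid.

No — edge (5,1) lies in no bag.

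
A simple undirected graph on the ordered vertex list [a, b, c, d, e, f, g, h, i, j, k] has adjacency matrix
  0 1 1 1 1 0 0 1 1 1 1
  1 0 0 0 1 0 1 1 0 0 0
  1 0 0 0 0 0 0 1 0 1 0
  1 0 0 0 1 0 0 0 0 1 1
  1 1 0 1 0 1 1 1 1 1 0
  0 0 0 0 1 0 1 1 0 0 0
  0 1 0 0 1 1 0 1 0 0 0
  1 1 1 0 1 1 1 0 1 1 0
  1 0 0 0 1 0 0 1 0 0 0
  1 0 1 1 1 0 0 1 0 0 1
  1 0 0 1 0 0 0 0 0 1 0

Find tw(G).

A width-3 tree decomposition is:
Bags: B1 = {a, e, h, i}  B2 = {a, e, h, j}  B3 = {a, d, e, j}  B4 = {a, b, e, h}  B5 = {b, e, g, h}  B6 = {e, f, g, h}  B7 = {a, d, j, k}  B8 = {a, c, h, j}
Tree: B1–B2, B2–B3, B1–B4, B4–B5, B5–B6, B3–B7, B2–B8
The largest bag has 4 vertices, giving width 3; this decomposition certifies tw(G) ≤ 3. Conversely, {a, d, e, j} is a clique of size 4, and the vertices of any clique must share a bag in every tree decomposition; so some bag has ≥ 4 vertices and tw(G) ≥ 3. The upper and lower bounds meet at 3, so that is the treewidth.

3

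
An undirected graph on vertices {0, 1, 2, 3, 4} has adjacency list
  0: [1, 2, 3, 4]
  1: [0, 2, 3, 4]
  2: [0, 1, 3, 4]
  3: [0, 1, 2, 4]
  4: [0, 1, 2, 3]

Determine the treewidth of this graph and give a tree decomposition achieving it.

Treewidth 4.
One optimal decomposition is:
Bags: B1 = {0, 1, 2, 3, 4}
Tree: (single bag)

With just one bag of size 5, the width is 5 − 1 = 4, so tw(G) ≤ 4. Conversely, {0, 1, 2, 3, 4} is a clique of size 5, and the vertices of any clique must share a bag in every tree decomposition; so some bag has ≥ 5 vertices and tw(G) ≥ 4. Combining the bounds, tw(G) = 4.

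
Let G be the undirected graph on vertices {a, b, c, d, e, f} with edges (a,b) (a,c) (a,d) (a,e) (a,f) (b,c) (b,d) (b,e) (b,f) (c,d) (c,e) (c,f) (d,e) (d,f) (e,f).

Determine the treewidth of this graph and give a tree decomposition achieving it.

A single bag containing all 6 vertices is trivially a valid decomposition of width 5. Conversely, {a, b, c, d, e, f} is a clique of size 6, and the vertices of any clique must share a bag in every tree decomposition; so some bag has ≥ 6 vertices and tw(G) ≥ 5. Hence tw(G) = 5 exactly.

Treewidth 5.
One optimal decomposition is:
Bags: B1 = {a, b, c, d, e, f}
Tree: (single bag)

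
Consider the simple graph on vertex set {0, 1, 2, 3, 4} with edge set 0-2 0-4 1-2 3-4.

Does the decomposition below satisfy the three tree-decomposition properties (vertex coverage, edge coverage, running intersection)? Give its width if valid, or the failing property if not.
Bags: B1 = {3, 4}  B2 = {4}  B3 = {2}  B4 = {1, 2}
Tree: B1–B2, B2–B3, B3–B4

A tree decomposition must satisfy three properties: every vertex lies in some bag; for every edge, both endpoints lie together in some bag; and for every vertex, the bags containing it form a connected subtree. Here vertex 0 appears in no bag, so the decomposition is invalid.

No — vertex 0 appears in no bag.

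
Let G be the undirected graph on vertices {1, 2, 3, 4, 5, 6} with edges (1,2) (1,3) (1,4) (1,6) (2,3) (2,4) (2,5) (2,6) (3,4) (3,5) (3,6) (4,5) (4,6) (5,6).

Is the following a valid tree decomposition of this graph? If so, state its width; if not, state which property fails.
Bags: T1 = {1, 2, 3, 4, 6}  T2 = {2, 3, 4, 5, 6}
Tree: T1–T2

Every vertex of G appears in some bag (union = {1, 2, 3, 4, 5, 6}); every edge is covered by a bag; and for each vertex v the set of bags containing v is connected in the bag tree. The decomposition is therefore valid. The largest bag has 5 vertices, so the width is 4.

Yes; width 4.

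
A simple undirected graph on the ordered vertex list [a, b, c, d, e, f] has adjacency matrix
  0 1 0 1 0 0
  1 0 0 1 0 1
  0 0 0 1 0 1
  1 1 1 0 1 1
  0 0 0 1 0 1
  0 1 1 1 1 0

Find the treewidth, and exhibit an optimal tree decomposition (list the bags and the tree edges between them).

Treewidth 2.
One such decomposition:
Bags: B1 = {b, d, f}  B2 = {d, e, f}  B3 = {a, b, d}  B4 = {c, d, f}
Tree: B1–B2, B1–B3, B2–B4

Every bag has size at most 3, so the width is 3 − 1 = 2 and tw(G) ≤ 2. On the other hand G contains the 3-clique {a, b, d}. A clique must lie in a single bag of any decomposition, so no decomposition can have width below 2. Hence tw(G) = 2 exactly.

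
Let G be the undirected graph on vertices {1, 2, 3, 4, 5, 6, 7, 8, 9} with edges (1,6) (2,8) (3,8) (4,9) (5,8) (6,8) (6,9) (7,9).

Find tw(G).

A width-1 tree decomposition is:
Bags: B1 = {6, 9}  B2 = {6, 8}  B3 = {7, 9}  B4 = {1, 6}  B5 = {5, 8}  B6 = {4, 9}  B7 = {2, 8}  B8 = {3, 8}
Tree: B1–B2, B1–B3, B1–B4, B2–B5, B3–B6, B5–B7, B2–B8
Every bag has size at most 2, so the width is 2 − 1 = 1 and tw(G) ≤ 1. G has an edge, so its treewidth is at least 1. The upper and lower bounds meet at 1, so that is the treewidth.

1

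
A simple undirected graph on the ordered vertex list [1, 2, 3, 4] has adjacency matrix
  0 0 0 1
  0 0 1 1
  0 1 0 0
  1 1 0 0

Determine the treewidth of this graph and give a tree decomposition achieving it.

Treewidth 1.
One optimal decomposition is:
Bags: B1 = {1, 4}  B2 = {2, 4}  B3 = {2, 3}
Tree: B1–B2, B2–B3

Every bag has size at most 2, so the width is 2 − 1 = 1 and tw(G) ≤ 1. Any graph with an edge has treewidth ≥ 1, and G has the edge 1–4. Combining the bounds, tw(G) = 1.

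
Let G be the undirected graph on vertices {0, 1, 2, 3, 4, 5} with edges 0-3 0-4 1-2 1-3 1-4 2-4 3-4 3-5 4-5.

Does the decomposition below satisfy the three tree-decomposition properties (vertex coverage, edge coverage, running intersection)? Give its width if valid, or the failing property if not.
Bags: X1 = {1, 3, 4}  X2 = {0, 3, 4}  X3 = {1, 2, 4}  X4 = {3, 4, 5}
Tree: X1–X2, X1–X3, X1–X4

Every vertex of G appears in some bag (union = {0, 1, 2, 3, 4, 5}); every edge is covered by a bag; and for each vertex v the set of bags containing v is connected in the bag tree. The decomposition is therefore valid. The largest bag has 3 vertices, so the width is 2.

Yes; width 2.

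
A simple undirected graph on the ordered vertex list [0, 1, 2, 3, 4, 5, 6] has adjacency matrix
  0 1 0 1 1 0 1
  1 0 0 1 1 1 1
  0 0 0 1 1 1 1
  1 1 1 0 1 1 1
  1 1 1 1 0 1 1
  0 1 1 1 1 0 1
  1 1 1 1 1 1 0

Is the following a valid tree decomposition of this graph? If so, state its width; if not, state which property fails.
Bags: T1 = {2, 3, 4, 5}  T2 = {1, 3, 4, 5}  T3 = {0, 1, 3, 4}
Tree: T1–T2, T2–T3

A tree decomposition must satisfy three properties: every vertex lies in some bag; for every edge, both endpoints lie together in some bag; and for every vertex, the bags containing it form a connected subtree. Here vertex 6 appears in no bag, so the decomposition is invalid.

No — vertex 6 appears in no bag.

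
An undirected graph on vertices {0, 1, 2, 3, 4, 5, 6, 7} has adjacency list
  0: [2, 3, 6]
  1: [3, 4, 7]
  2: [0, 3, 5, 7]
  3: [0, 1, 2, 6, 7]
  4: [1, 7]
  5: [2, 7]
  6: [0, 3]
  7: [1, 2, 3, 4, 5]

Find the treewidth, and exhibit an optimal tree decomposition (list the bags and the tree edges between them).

Treewidth 2.
One such decomposition:
Bags: B1 = {1, 3, 7}  B2 = {1, 4, 7}  B3 = {2, 3, 7}  B4 = {0, 2, 3}  B5 = {2, 5, 7}  B6 = {0, 3, 6}
Tree: B1–B2, B1–B3, B3–B4, B3–B5, B4–B6

Each bag holds 3 vertices, so the decomposition has width 2, which upper-bounds the treewidth. For the lower bound, the 3 vertices {0, 2, 3} are pairwise adjacent, and any tree decomposition puts a clique entirely inside one bag — forcing width ≥ 2. Hence tw(G) = 2 exactly.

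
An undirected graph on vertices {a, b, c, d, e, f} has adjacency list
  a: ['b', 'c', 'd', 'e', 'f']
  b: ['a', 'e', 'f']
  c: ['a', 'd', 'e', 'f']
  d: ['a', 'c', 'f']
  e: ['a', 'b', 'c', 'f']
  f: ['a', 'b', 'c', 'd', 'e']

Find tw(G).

A width-3 tree decomposition is:
Bags: B1 = {a, c, e, f}  B2 = {a, c, d, f}  B3 = {a, b, e, f}
Tree: B1–B2, B1–B3
Each bag holds 4 vertices, so the decomposition has width 3, which upper-bounds the treewidth. Conversely, {a, c, d, f} is a clique of size 4, and the vertices of any clique must share a bag in every tree decomposition; so some bag has ≥ 4 vertices and tw(G) ≥ 3. The upper and lower bounds meet at 3, so that is the treewidth.

3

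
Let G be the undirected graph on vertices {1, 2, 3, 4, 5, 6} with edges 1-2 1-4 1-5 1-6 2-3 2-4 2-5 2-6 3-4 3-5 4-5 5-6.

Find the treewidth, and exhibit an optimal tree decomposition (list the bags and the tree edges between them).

Every bag has size at most 4, so the width is 4 − 1 = 3 and tw(G) ≤ 3. On the other hand G contains the 4-clique {1, 2, 4, 5}. A clique must lie in a single bag of any decomposition, so no decomposition can have width below 3. Hence tw(G) = 3 exactly.

Treewidth 3.
One such decomposition:
Bags: B1 = {1, 2, 4, 5}  B2 = {2, 3, 4, 5}  B3 = {1, 2, 5, 6}
Tree: B1–B2, B1–B3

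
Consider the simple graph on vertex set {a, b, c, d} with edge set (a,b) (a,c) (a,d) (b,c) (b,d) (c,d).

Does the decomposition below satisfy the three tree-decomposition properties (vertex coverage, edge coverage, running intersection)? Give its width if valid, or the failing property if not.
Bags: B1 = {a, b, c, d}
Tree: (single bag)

Yes; width 3.

Vertex coverage: the bags together contain {a, b, c, d}, the full vertex set. Edge coverage: each edge of G has both endpoints in at least one bag. Running intersection: for every vertex, the bags containing it form a connected subtree. All three properties hold, so this is a valid tree decomposition of width max|bag| − 1 = 3, and hence tw(G) ≤ 3.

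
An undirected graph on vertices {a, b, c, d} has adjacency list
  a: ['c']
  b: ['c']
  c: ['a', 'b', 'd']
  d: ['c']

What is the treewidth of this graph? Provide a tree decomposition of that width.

Every bag has size at most 2, so the width is 2 − 1 = 1 and tw(G) ≤ 1. Since G has at least one edge (e.g. c–b), it is not an edgeless graph, so tw(G) ≥ 1. The upper and lower bounds meet at 1, so that is the treewidth.

Treewidth 1.
One optimal decomposition is:
Bags: B1 = {b, c}  B2 = {c, d}  B3 = {a, c}
Tree: B1–B2, B1–B3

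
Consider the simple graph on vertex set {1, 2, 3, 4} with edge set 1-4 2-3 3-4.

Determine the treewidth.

1

A width-1 tree decomposition is:
Bags: B1 = {1, 4}  B2 = {3, 4}  B3 = {2, 3}
Tree: B1–B2, B2–B3
Each bag holds 2 vertices, so the decomposition has width 1, which upper-bounds the treewidth. Since G has at least one edge (e.g. 1–4), it is not an edgeless graph, so tw(G) ≥ 1. Therefore the treewidth is 1.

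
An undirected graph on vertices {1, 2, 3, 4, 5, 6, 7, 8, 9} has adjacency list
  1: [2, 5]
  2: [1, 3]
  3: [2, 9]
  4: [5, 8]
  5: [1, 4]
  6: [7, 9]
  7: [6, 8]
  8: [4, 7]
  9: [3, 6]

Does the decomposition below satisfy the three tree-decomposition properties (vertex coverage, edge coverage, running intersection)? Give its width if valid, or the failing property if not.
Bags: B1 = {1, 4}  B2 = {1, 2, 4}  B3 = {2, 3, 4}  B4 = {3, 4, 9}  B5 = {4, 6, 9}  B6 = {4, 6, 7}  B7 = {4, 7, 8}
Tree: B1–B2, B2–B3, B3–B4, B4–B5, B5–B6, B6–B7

A tree decomposition must satisfy three properties: every vertex lies in some bag; for every edge, both endpoints lie together in some bag; and for every vertex, the bags containing it form a connected subtree. Here vertex 5 appears in no bag, so the decomposition is invalid.

No — vertex 5 appears in no bag.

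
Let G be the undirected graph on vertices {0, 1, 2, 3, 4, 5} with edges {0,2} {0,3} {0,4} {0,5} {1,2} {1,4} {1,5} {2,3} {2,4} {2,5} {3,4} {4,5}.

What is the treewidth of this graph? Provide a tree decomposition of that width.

Treewidth 3.
One optimal decomposition is:
Bags: B1 = {0, 2, 4, 5}  B2 = {1, 2, 4, 5}  B3 = {0, 2, 3, 4}
Tree: B1–B2, B1–B3

Every bag has size at most 4, so the width is 4 − 1 = 3 and tw(G) ≤ 3. Conversely, {0, 2, 3, 4} is a clique of size 4, and the vertices of any clique must share a bag in every tree decomposition; so some bag has ≥ 4 vertices and tw(G) ≥ 3. The upper and lower bounds meet at 3, so that is the treewidth.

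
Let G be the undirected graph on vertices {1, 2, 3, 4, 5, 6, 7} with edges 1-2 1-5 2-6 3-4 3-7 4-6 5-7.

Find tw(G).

2

A width-2 tree decomposition is:
Bags: B1 = {2, 4, 6}  B2 = {1, 2, 4}  B3 = {1, 4, 5}  B4 = {4, 5, 7}  B5 = {3, 4, 7}
Tree: B1–B2, B2–B3, B3–B4, B4–B5
Each bag holds 3 vertices, so the decomposition has width 2, which upper-bounds the treewidth. The edges 4–6–2–1–5–7–3–4 form a cycle, so G is not a tree and its treewidth is at least 2. The upper and lower bounds meet at 2, so that is the treewidth.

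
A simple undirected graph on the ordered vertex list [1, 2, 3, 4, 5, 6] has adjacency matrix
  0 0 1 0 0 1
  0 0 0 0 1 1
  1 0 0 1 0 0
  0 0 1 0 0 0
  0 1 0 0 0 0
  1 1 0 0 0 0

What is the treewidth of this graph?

1

A width-1 tree decomposition is:
Bags: B1 = {3, 4}  B2 = {1, 3}  B3 = {1, 6}  B4 = {2, 6}  B5 = {2, 5}
Tree: B1–B2, B2–B3, B3–B4, B4–B5
The largest bag has 2 vertices, giving width 1; this decomposition certifies tw(G) ≤ 1. Since G has at least one edge (e.g. 4–3), it is not an edgeless graph, so tw(G) ≥ 1. The upper and lower bounds meet at 1, so that is the treewidth.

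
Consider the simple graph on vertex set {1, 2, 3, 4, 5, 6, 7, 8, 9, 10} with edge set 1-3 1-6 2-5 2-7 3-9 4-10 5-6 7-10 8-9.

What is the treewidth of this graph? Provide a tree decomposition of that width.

Each bag holds 2 vertices, so the decomposition has width 1, which upper-bounds the treewidth. G has an edge, so its treewidth is at least 1. Hence tw(G) = 1 exactly.

Treewidth 1.
One such decomposition:
Bags: B1 = {8, 9}  B2 = {3, 9}  B3 = {1, 3}  B4 = {1, 6}  B5 = {5, 6}  B6 = {2, 5}  B7 = {2, 7}  B8 = {7, 10}  B9 = {4, 10}
Tree: B1–B2, B2–B3, B3–B4, B4–B5, B5–B6, B6–B7, B7–B8, B8–B9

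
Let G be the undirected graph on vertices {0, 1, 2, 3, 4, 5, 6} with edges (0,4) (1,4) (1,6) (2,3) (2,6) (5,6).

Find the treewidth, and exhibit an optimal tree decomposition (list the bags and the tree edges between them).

The largest bag has 2 vertices, giving width 1; this decomposition certifies tw(G) ≤ 1. G has an edge, so its treewidth is at least 1. Hence tw(G) = 1 exactly.

Treewidth 1.
Bags: B1 = {2, 6}  B2 = {1, 6}  B3 = {2, 3}  B4 = {5, 6}  B5 = {1, 4}  B6 = {0, 4}
Tree: B1–B2, B1–B3, B1–B4, B2–B5, B5–B6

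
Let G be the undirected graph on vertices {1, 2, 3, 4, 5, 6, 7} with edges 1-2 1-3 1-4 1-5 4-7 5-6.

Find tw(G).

1

A width-1 tree decomposition is:
Bags: B1 = {1, 2}  B2 = {1, 3}  B3 = {1, 5}  B4 = {1, 4}  B5 = {4, 7}  B6 = {5, 6}
Tree: B1–B2, B1–B3, B1–B4, B4–B5, B3–B6
Each bag holds 2 vertices, so the decomposition has width 1, which upper-bounds the treewidth. Since G has at least one edge (e.g. 1–2), it is not an edgeless graph, so tw(G) ≥ 1. The upper and lower bounds meet at 1, so that is the treewidth.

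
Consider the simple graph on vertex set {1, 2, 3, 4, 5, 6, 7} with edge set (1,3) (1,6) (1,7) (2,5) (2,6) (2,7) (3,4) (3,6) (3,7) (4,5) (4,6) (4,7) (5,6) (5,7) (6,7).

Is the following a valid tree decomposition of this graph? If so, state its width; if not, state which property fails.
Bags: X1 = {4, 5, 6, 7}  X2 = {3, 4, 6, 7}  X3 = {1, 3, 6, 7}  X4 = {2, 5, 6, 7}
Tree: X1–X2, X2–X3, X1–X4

Yes; width 3.

Vertex coverage: the bags together contain {1, 2, 3, 4, 5, 6, 7}, the full vertex set. Edge coverage: each edge of G has both endpoints in at least one bag. Running intersection: for every vertex, the bags containing it form a connected subtree. All three properties hold, so this is a valid tree decomposition of width max|bag| − 1 = 3, and hence tw(G) ≤ 3.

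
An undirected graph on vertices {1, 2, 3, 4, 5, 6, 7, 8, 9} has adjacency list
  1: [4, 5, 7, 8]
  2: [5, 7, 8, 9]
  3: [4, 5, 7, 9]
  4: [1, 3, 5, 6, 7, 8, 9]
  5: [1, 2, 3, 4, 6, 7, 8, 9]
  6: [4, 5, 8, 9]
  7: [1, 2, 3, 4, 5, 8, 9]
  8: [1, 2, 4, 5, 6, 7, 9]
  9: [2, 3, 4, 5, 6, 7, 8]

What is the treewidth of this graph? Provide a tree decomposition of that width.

Every bag has size at most 5, so the width is 5 − 1 = 4 and tw(G) ≤ 4. Conversely, {2, 5, 7, 8, 9} is a clique of size 5, and the vertices of any clique must share a bag in every tree decomposition; so some bag has ≥ 5 vertices and tw(G) ≥ 4. Hence tw(G) = 4 exactly.

Treewidth 4.
One optimal decomposition is:
Bags: B1 = {4, 5, 7, 8, 9}  B2 = {2, 5, 7, 8, 9}  B3 = {3, 4, 5, 7, 9}  B4 = {4, 5, 6, 8, 9}  B5 = {1, 4, 5, 7, 8}
Tree: B1–B2, B1–B3, B1–B4, B1–B5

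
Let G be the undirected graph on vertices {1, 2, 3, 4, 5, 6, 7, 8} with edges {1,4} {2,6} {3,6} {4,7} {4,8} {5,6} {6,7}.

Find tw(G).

1

A width-1 tree decomposition is:
Bags: B1 = {4, 7}  B2 = {4, 8}  B3 = {6, 7}  B4 = {3, 6}  B5 = {1, 4}  B6 = {2, 6}  B7 = {5, 6}
Tree: B1–B2, B1–B3, B3–B4, B2–B5, B4–B6, B6–B7
Each bag holds 2 vertices, so the decomposition has width 1, which upper-bounds the treewidth. Any graph with an edge has treewidth ≥ 1, and G has the edge 4–7. Combining the bounds, tw(G) = 1.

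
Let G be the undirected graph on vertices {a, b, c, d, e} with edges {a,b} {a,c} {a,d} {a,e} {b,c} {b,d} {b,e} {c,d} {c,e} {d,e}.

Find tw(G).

4

A width-4 tree decomposition is:
Bags: B1 = {a, b, c, d, e}
Tree: (single bag)
With just one bag of size 5, the width is 5 − 1 = 4, so tw(G) ≤ 4. On the other hand G contains the 5-clique {a, b, c, d, e}. A clique must lie in a single bag of any decomposition, so no decomposition can have width below 4. Combining the bounds, tw(G) = 4.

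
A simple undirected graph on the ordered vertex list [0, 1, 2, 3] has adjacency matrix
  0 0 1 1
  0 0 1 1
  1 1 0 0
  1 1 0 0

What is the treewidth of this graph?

2

A width-2 tree decomposition is:
Bags: B1 = {0, 2, 3}  B2 = {1, 2, 3}
Tree: B1–B2
Every bag has size at most 3, so the width is 3 − 1 = 2 and tw(G) ≤ 2. The edges 3–0–2–1–3 form a cycle, so G is not a tree and its treewidth is at least 2. Therefore the treewidth is 2.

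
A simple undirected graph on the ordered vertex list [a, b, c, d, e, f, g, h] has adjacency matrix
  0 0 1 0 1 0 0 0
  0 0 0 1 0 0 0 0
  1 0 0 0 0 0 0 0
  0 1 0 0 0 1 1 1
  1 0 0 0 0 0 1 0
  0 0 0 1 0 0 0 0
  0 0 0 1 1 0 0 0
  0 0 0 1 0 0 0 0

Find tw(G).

A width-1 tree decomposition is:
Bags: B1 = {d, g}  B2 = {e, g}  B3 = {a, e}  B4 = {a, c}  B5 = {b, d}  B6 = {d, f}  B7 = {d, h}
Tree: B1–B2, B2–B3, B3–B4, B1–B5, B1–B6, B5–B7
Every bag has size at most 2, so the width is 2 − 1 = 1 and tw(G) ≤ 1. G has an edge, so its treewidth is at least 1. Hence tw(G) = 1 exactly.

1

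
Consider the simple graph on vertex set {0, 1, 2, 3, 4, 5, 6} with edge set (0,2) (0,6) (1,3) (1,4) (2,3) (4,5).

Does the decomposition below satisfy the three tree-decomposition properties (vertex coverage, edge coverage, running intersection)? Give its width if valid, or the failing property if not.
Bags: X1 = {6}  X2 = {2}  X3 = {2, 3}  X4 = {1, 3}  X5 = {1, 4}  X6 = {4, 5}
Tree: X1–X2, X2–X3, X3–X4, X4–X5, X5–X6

A tree decomposition must satisfy three properties: every vertex lies in some bag; for every edge, both endpoints lie together in some bag; and for every vertex, the bags containing it form a connected subtree. Here vertex 0 appears in no bag, so the decomposition is invalid.

No — vertex 0 appears in no bag.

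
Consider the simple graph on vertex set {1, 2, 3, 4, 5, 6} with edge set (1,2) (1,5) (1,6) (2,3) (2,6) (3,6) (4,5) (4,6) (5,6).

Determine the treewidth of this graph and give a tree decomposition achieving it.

Treewidth 2.
One such decomposition:
Bags: B1 = {1, 2, 6}  B2 = {2, 3, 6}  B3 = {1, 5, 6}  B4 = {4, 5, 6}
Tree: B1–B2, B1–B3, B3–B4

The largest bag has 3 vertices, giving width 2; this decomposition certifies tw(G) ≤ 2. Conversely, {1, 2, 6} is a clique of size 3, and the vertices of any clique must share a bag in every tree decomposition; so some bag has ≥ 3 vertices and tw(G) ≥ 2. Hence tw(G) = 2 exactly.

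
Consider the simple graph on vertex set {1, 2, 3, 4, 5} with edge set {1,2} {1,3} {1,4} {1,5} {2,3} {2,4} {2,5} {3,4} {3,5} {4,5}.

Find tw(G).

A width-4 tree decomposition is:
Bags: B1 = {1, 2, 3, 4, 5}
Tree: (single bag)
A single bag containing all 5 vertices is trivially a valid decomposition of width 4. On the other hand G contains the 5-clique {1, 2, 3, 4, 5}. A clique must lie in a single bag of any decomposition, so no decomposition can have width below 4. Therefore the treewidth is 4.

4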